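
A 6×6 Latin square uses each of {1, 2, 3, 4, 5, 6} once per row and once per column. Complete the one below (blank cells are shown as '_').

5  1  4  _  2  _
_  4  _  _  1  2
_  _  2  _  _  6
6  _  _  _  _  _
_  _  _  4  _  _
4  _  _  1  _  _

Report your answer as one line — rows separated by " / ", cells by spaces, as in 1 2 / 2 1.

(r1,c6) = 3
(r2,c1) = 3
(r3,c1) = 1
(r5,c1) = 2
(r6,c6) = 5
(r1,c4) = 6
(r2,c4) = 5
(r3,c4) = 3
(r4,c4) = 2
(r5,c6) = 1
(r2,c3) = 6
(r3,c2) = 5
(r3,c5) = 4
(r4,c2) = 3
(r4,c5) = 5
(r4,c6) = 4
(r5,c2) = 6
(r5,c5) = 3
(r6,c2) = 2
(r6,c3) = 3
(r6,c5) = 6
(r4,c3) = 1
(r5,c3) = 5

5 1 4 6 2 3 / 3 4 6 5 1 2 / 1 5 2 3 4 6 / 6 3 1 2 5 4 / 2 6 5 4 3 1 / 4 2 3 1 6 5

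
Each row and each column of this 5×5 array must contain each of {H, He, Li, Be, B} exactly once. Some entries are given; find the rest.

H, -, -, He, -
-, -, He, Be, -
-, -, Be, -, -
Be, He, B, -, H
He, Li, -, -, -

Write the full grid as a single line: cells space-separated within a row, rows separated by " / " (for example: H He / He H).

H Be Li He B / B H He Be Li / Li B Be H He / Be He B Li H / He Li H B Be

(r1,c3) = Li
(r4,c4) = Li
(r5,c3) = H
(r5,c4) = B
(r5,c5) = Be
(r1,c5) = B
(r2,c5) = Li
(r3,c4) = H
(r3,c5) = He
(r1,c2) = Be
(r2,c1) = B
(r2,c2) = H
(r3,c1) = Li
(r3,c2) = B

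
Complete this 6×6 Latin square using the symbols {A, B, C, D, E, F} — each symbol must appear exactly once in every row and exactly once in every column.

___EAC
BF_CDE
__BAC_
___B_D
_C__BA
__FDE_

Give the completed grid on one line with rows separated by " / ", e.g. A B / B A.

(r1,c3) = D
(r2,c3) = A
(r3,c6) = F
(r4,c5) = F
(r5,c3) = E
(r5,c4) = F
(r6,c6) = B
(r1,c1) = F
(r1,c2) = B
(r4,c3) = C
(r5,c1) = D
(r6,c2) = A
(r3,c1) = E
(r3,c2) = D
(r4,c1) = A
(r4,c2) = E
(r6,c1) = C

F B D E A C / B F A C D E / E D B A C F / A E C B F D / D C E F B A / C A F D E B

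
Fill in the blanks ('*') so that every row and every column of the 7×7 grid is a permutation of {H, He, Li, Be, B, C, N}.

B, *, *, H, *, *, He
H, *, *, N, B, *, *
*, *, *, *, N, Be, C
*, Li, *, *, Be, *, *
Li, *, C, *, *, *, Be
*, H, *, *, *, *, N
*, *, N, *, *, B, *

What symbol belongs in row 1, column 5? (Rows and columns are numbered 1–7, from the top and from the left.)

(r2,c7): row 2 has {H,B,N}; column 7 has {He,Be,C,N}, so it must be Li.
(r3,c1): row 3 has {Be,C,N}; column 1 has {H,Li,B}, so it must be He.
(r3,c2): row 3 has {He,Be,C,N}; column 2 has {H,Li}, so it must be B.
(r3,c4): row 3 has {He,Be,B,C,N}; column 4 has {H,N}, so it must be Li.
(r7,c7): row 7 has {B,N}; column 7 has {He,Li,Be,C,N}, so it must be H.
(r3,c3): row 3 has {He,Li,Be,B,C,N}; column 3 has {C,N}, so it must be H.
(r4,c7): row 4 has {Li,Be}; column 7 has {H,He,Li,Be,C,N}, so it must be B.
(r4,c3): row 4 has {Li,Be,B}; column 3 has {H,C,N}, so it must be He.
(r4,c4): row 4 has {He,Li,Be,B}; column 4 has {H,Li,N}, so it must be C.
(r2,c3): row 2 has {H,Li,B,N}; column 3 has {H,He,C,N}, so it must be Be.
(r4,c1): row 4 has {He,Li,Be,B,C}; column 1 has {H,He,Li,B}, so it must be N.
(r4,c6): row 4 has {He,Li,Be,B,C,N}; column 6 has {Be,B}, so it must be H.
(r1,c3): row 1 has {H,He,B}; column 3 has {H,He,Be,C,N}, so it must be Li.
(r1,c5): row 1 has {H,He,Li,B}; column 5 has {Be,B,N}, so it must be C.

C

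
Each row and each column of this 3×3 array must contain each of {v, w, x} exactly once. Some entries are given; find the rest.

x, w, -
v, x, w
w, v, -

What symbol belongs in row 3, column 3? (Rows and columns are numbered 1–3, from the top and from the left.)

x

Cell (r1,c3): row 1 has {w,x}; column 3 has {w} → v.
Cell (r3,c3): row 3 has {v,w}; column 3 has {v,w} → x.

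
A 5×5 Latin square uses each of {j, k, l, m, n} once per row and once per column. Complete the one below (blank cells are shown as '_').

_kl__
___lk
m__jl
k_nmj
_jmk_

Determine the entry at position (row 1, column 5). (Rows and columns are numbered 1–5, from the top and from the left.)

(r1,c4) = n
(r1,c5) = m

m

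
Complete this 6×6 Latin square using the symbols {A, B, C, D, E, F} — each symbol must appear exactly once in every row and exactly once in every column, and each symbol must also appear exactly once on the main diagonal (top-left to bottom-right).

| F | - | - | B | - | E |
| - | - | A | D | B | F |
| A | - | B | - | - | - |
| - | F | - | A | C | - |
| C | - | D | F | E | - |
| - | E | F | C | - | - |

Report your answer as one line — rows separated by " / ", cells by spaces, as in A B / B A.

row 1 has {B,E,F}; column 3 has {A,B,D,F} — only C is left for (r1,c3).
row 2 has {A,B,D,F}; column 1 has {A,C,F} — only E is left for (r2,c1).
row 2 has {A,B,D,E,F}; column 2 has {E,F}; the diagonal has {A,B,E,F} — only C is left for (r2,c2).
row 3 has {A,B}; column 2 has {C,E,F} — only D is left for (r3,c2).
row 3 has {A,B,D}; column 4 has {A,B,C,D,F} — only E is left for (r3,c4).
row 3 has {A,B,D,E}; column 5 has {B,C,E} — only F is left for (r3,c5).
row 3 has {A,B,D,E,F}; column 6 has {E,F} — only C is left for (r3,c6).
row 4 has {A,C,F}; column 3 has {A,B,C,D,F} — only E is left for (r4,c3).
row 6 has {C,E,F}; column 6 has {C,E,F}; the diagonal has {A,B,C,E,F} — only D is left for (r6,c6).
row 1 has {B,C,E,F}; column 2 has {C,D,E,F} — only A is left for (r1,c2).
row 1 has {A,B,C,E,F}; column 5 has {B,C,E,F} — only D is left for (r1,c5).
row 4 has {A,C,E,F}; column 6 has {C,D,E,F} — only B is left for (r4,c6).
row 5 has {C,D,E,F}; column 2 has {A,C,D,E,F} — only B is left for (r5,c2).
row 5 has {B,C,D,E,F}; column 6 has {B,C,D,E,F} — only A is left for (r5,c6).
row 6 has {C,D,E,F}; column 1 has {A,C,E,F} — only B is left for (r6,c1).
row 6 has {B,C,D,E,F}; column 5 has {B,C,D,E,F} — only A is left for (r6,c5).
row 4 has {A,B,C,E,F}; column 1 has {A,B,C,E,F} — only D is left for (r4,c1).

F A C B D E / E C A D B F / A D B E F C / D F E A C B / C B D F E A / B E F C A D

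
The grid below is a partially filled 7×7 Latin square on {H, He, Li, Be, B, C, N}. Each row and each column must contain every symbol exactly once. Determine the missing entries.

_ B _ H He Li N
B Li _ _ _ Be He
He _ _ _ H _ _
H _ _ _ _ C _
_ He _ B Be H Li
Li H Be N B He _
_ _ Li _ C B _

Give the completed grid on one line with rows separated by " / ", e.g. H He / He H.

Be B C H He Li N / B Li H C N Be He / He C B Li H N Be / H N He Be Li C B / C He N B Be H Li / Li H Be N B He C / N Be Li He C B H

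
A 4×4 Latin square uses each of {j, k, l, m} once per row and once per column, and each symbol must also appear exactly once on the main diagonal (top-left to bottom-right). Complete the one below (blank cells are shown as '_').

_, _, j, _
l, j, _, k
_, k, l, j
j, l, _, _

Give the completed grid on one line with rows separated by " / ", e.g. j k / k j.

row 1 has {j}; column 2 has {j,k,l} — only m is left for (r1,c2).
row 1 has {j,m}; column 4 has {j,k} — only l is left for (r1,c4).
row 2 has {j,k,l}; column 3 has {j,l} — only m is left for (r2,c3).
row 3 has {j,k,l}; column 1 has {j,l} — only m is left for (r3,c1).
row 4 has {j,l}; column 3 has {j,l,m} — only k is left for (r4,c3).
row 4 has {j,k,l}; column 4 has {j,k,l}; the diagonal has {j,l} — only m is left for (r4,c4).
row 1 has {j,l,m}; column 1 has {j,l,m}; the diagonal has {j,l,m} — only k is left for (r1,c1).

k m j l / l j m k / m k l j / j l k m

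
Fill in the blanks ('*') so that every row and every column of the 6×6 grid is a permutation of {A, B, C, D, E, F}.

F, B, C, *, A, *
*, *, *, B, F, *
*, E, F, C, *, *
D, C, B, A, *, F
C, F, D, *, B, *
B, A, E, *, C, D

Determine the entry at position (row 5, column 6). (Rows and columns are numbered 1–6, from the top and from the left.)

A

(r1,c6) = E
(r2,c2) = D
(r2,c3) = A
(r2,c6) = C
(r3,c1) = A
(r3,c5) = D
(r3,c6) = B
(r4,c5) = E
(r5,c4) = E
(r5,c6) = A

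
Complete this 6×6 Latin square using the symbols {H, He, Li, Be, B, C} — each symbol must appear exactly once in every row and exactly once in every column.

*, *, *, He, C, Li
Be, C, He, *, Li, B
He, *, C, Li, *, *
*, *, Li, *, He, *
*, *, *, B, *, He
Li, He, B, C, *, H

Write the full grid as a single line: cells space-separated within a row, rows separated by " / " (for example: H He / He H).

B Be H He C Li / Be C He H Li B / He H C Li B Be / H B Li Be He C / C Li Be B H He / Li He B C Be H

(r2,c4) = H
(r3,c6) = Be
(r4,c4) = Be
(r4,c6) = C
(r6,c5) = Be
(r5,c5) = H
(r3,c5) = B
(r5,c1) = C
(r5,c3) = Be
(r1,c3) = H
(r3,c2) = H
(r4,c2) = B
(r5,c2) = Li
(r1,c1) = B
(r1,c2) = Be
(r4,c1) = H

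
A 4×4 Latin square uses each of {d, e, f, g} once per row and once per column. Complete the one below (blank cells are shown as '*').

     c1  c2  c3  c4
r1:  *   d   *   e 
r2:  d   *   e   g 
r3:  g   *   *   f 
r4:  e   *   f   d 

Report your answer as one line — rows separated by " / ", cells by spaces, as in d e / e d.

f d g e / d f e g / g e d f / e g f d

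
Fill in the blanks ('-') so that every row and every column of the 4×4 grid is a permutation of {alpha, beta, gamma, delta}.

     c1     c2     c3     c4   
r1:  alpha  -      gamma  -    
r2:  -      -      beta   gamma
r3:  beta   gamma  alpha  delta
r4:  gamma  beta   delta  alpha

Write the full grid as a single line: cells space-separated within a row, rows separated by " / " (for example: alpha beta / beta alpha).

alpha delta gamma beta / delta alpha beta gamma / beta gamma alpha delta / gamma beta delta alpha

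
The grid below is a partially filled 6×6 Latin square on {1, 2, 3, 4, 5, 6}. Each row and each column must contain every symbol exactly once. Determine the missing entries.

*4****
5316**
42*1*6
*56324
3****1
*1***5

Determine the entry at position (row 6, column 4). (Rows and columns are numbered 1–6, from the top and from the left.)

4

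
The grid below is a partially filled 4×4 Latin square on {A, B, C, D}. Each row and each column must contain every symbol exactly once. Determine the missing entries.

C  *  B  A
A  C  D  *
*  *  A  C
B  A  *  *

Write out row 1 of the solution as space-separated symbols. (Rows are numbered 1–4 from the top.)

C D B A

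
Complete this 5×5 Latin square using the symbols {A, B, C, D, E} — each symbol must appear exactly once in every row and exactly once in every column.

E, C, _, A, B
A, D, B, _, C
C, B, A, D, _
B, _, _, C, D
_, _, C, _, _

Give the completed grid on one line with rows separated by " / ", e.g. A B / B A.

E C D A B / A D B E C / C B A D E / B A E C D / D E C B A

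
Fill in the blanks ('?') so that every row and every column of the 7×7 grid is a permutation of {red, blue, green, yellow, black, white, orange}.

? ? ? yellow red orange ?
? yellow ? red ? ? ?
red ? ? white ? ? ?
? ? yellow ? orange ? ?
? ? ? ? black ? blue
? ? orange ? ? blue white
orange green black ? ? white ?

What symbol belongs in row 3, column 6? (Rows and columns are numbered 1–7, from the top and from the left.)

black

(r7,c4): row 7 has {green,black,white,orange}; column 4 has {red,yellow,white}, so it must be blue.
(r7,c5): row 7 has {blue,green,black,white,orange}; column 5 has {red,black,orange}, so it must be yellow.
(r7,c7): row 7 has {blue,green,yellow,black,white,orange}; column 7 has {blue,white}, so it must be red.
(r6,c5): row 6 has {blue,white,orange}; column 5 has {red,yellow,black,orange}, so it must be green.
(r3,c5): row 3 has {red,white}; column 5 has {red,green,yellow,black,orange}, so it must be blue.
(r6,c4): row 6 has {blue,green,white,orange}; column 4 has {red,blue,yellow,white}, so it must be black.
(r2,c5): row 2 has {red,yellow}; column 5 has {red,blue,green,yellow,black,orange}, so it must be white.
(r3,c3): row 3 has {red,blue,white}; column 3 has {yellow,black,orange}, so it must be green.
(r4,c4): row 4 has {yellow,orange}; column 4 has {red,blue,yellow,black,white}, so it must be green.
(r4,c7): row 4 has {green,yellow,orange}; column 7 has {red,blue,white}, so it must be black.
(r5,c4): row 5 has {blue,black}; column 4 has {red,blue,green,yellow,black,white}, so it must be orange.
(r6,c1): row 6 has {blue,green,black,white,orange}; column 1 has {red,orange}, so it must be yellow.
(r6,c2): row 6 has {blue,green,yellow,black,white,orange}; column 2 has {green,yellow}, so it must be red.
(r1,c7): row 1 has {red,yellow,orange}; column 7 has {red,blue,black,white}, so it must be green.
(r2,c3): row 2 has {red,yellow,white}; column 3 has {green,yellow,black,orange}, so it must be blue.
(r2,c7): row 2 has {red,blue,yellow,white}; column 7 has {red,blue,green,black,white}, so it must be orange.
(r3,c7): row 3 has {red,blue,green,white}; column 7 has {red,blue,green,black,white,orange}, so it must be yellow.
(r4,c6): row 4 has {green,yellow,black,orange}; column 6 has {blue,white,orange}, so it must be red.
(r5,c2): row 5 has {blue,black,orange}; column 2 has {red,green,yellow}, so it must be white.
(r5,c3): row 5 has {blue,black,white,orange}; column 3 has {blue,green,yellow,black,orange}, so it must be red.
(r1,c3): row 1 has {red,green,yellow,orange}; column 3 has {red,blue,green,yellow,black,orange}, so it must be white.
(r3,c6): row 3 has {red,blue,green,yellow,white}; column 6 has {red,blue,white,orange}, so it must be black.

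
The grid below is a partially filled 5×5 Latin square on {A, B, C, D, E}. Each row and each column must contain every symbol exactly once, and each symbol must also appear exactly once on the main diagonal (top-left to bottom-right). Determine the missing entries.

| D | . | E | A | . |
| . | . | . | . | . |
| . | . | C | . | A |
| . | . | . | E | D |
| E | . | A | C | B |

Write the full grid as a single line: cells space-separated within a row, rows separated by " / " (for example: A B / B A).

D B E A C / C A D B E / B E C D A / A C B E D / E D A C B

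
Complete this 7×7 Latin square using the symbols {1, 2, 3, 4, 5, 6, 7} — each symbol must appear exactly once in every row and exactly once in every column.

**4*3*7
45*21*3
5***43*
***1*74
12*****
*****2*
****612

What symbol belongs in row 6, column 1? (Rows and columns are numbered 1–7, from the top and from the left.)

(r2,c6) = 6
(r1,c6) = 5
(r2,c3) = 7
(r5,c6) = 4
(r1,c4) = 6
(r3,c4) = 7
(r1,c1) = 2
(r1,c2) = 1
(r3,c2) = 6
(r3,c7) = 1
(r4,c2) = 3
(r3,c3) = 2
(r4,c1) = 6
(r4,c3) = 5
(r4,c5) = 2
(r7,c3) = 3
(r5,c3) = 6
(r5,c7) = 5
(r6,c3) = 1
(r6,c7) = 6
(r7,c1) = 7
(r7,c2) = 4
(r7,c4) = 5
(r5,c4) = 3
(r5,c5) = 7
(r6,c1) = 3

3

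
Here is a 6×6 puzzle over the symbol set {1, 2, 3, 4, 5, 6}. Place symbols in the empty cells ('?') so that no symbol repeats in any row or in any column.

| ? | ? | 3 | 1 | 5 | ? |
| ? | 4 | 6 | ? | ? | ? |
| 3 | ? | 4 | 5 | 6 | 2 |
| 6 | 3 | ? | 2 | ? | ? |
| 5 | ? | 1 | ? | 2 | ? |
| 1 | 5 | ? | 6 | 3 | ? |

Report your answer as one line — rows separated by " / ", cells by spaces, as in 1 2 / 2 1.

4 2 3 1 5 6 / 2 4 6 3 1 5 / 3 1 4 5 6 2 / 6 3 5 2 4 1 / 5 6 1 4 2 3 / 1 5 2 6 3 4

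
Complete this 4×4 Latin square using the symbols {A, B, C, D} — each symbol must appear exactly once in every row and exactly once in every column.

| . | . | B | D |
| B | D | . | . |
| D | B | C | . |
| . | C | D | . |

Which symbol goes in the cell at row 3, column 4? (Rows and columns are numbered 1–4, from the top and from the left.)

(r1,c2) = A
(r2,c3) = A
(r2,c4) = C
(r3,c4) = A

A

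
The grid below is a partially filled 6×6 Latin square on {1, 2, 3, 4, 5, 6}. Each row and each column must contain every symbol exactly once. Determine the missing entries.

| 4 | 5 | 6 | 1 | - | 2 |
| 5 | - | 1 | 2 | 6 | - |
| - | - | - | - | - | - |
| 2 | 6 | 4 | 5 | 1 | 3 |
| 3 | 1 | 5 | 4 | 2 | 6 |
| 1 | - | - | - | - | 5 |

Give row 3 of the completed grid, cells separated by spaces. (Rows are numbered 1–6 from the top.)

6 4 2 3 5 1

(r1,c5) = 3
(r2,c6) = 4
(r3,c1) = 6
(r3,c4) = 3
(r3,c6) = 1
(r6,c4) = 6
(r6,c5) = 4
(r2,c2) = 3
(r3,c3) = 2
(r3,c5) = 5
(r6,c2) = 2
(r6,c3) = 3
(r3,c2) = 4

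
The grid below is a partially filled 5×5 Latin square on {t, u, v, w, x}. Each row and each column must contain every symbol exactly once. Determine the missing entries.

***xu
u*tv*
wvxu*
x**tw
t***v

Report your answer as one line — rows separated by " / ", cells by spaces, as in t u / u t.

v t w x u / u w t v x / w v x u t / x u v t w / t x u w v

(r1,c1) = v
(r1,c3) = w
(r2,c5) = x
(r3,c5) = t
(r4,c2) = u
(r4,c3) = v
(r5,c3) = u
(r5,c4) = w
(r1,c2) = t
(r2,c2) = w
(r5,c2) = x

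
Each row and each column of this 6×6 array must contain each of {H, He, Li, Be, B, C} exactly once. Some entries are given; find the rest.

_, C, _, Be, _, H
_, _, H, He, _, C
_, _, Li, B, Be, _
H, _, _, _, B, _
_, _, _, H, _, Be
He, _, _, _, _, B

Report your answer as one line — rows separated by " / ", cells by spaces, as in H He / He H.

Li C B Be He H / Be B H He Li C / C H Li B Be He / H He Be C B Li / B Li He H C Be / He Be C Li H B

row 2 has {H,He,C}; column 5 has {Be,B} — only Li is left for (r2,c5).
row 3 has {Li,Be,B}; column 1 has {H,He} — only C is left for (r3,c1).
row 3 has {Li,Be,B,C}; column 6 has {H,Be,B,C} — only He is left for (r3,c6).
row 4 has {H,B}; column 6 has {H,He,Be,B,C} — only Li is left for (r4,c6).
row 1 has {H,Be,C}; column 5 has {Li,Be,B} — only He is left for (r1,c5).
row 3 has {He,Li,Be,B,C}; column 2 has {C} — only H is left for (r3,c2).
row 4 has {H,Li,B}; column 4 has {H,He,Be,B} — only C is left for (r4,c4).
row 5 has {H,Be}; column 5 has {He,Li,Be,B} — only C is left for (r5,c5).
row 6 has {He,B}; column 4 has {H,He,Be,B,C} — only Li is left for (r6,c4).
row 6 has {He,Li,B}; column 5 has {He,Li,Be,B,C} — only H is left for (r6,c5).
row 1 has {H,He,Be,C}; column 3 has {H,Li} — only B is left for (r1,c3).
row 5 has {H,Be,C}; column 3 has {H,Li,B} — only He is left for (r5,c3).
row 6 has {H,He,Li,B}; column 2 has {H,C} — only Be is left for (r6,c2).
row 6 has {H,He,Li,Be,B}; column 3 has {H,He,Li,B} — only C is left for (r6,c3).
row 1 has {H,He,Be,B,C}; column 1 has {H,He,C} — only Li is left for (r1,c1).
row 2 has {H,He,Li,C}; column 2 has {H,Be,C} — only B is left for (r2,c2).
row 4 has {H,Li,B,C}; column 2 has {H,Be,B,C} — only He is left for (r4,c2).
row 4 has {H,He,Li,B,C}; column 3 has {H,He,Li,B,C} — only Be is left for (r4,c3).
row 5 has {H,He,Be,C}; column 1 has {H,He,Li,C} — only B is left for (r5,c1).
row 5 has {H,He,Be,B,C}; column 2 has {H,He,Be,B,C} — only Li is left for (r5,c2).
row 2 has {H,He,Li,B,C}; column 1 has {H,He,Li,B,C} — only Be is left for (r2,c1).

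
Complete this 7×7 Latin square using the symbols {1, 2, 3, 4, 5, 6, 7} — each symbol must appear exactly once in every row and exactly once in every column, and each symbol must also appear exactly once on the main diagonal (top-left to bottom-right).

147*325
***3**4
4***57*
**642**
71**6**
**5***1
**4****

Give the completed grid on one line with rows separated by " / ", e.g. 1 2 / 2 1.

(r1,c4) = 6
(r6,c6) = 3
(r3,c3) = 2
(r3,c4) = 1
(r5,c3) = 3
(r5,c7) = 2
(r7,c7) = 7
(r2,c2) = 5
(r2,c3) = 1
(r2,c5) = 7
(r2,c6) = 6
(r4,c7) = 3
(r5,c4) = 5
(r5,c6) = 4
(r6,c5) = 4
(r7,c4) = 2
(r7,c5) = 1
(r7,c6) = 5
(r2,c1) = 2
(r3,c7) = 6
(r4,c1) = 5
(r4,c2) = 7
(r4,c6) = 1
(r6,c1) = 6
(r6,c2) = 2
(r6,c4) = 7
(r7,c1) = 3
(r7,c2) = 6
(r3,c2) = 3

1 4 7 6 3 2 5 / 2 5 1 3 7 6 4 / 4 3 2 1 5 7 6 / 5 7 6 4 2 1 3 / 7 1 3 5 6 4 2 / 6 2 5 7 4 3 1 / 3 6 4 2 1 5 7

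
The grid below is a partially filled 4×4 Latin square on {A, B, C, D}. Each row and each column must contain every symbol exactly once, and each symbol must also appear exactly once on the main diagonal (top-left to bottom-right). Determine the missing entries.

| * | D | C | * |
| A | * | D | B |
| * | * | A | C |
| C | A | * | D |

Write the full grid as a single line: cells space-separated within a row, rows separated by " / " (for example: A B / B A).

B D C A / A C D B / D B A C / C A B D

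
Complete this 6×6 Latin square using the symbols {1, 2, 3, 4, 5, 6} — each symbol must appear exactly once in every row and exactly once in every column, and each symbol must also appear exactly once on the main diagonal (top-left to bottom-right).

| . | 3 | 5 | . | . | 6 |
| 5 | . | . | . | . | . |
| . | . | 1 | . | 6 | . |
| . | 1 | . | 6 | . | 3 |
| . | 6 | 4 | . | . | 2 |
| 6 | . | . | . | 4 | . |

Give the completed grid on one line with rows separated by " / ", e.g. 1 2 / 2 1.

(r4,c3) = 2
(r4,c5) = 5
(r5,c5) = 3
(r6,c3) = 3
(r6,c6) = 5
(r2,c3) = 6
(r3,c6) = 4
(r4,c1) = 4
(r5,c1) = 1
(r5,c4) = 5
(r6,c2) = 2
(r6,c4) = 1
(r1,c1) = 2
(r1,c4) = 4
(r1,c5) = 1
(r2,c2) = 4
(r2,c5) = 2
(r2,c6) = 1
(r3,c1) = 3
(r3,c2) = 5
(r3,c4) = 2
(r2,c4) = 3

2 3 5 4 1 6 / 5 4 6 3 2 1 / 3 5 1 2 6 4 / 4 1 2 6 5 3 / 1 6 4 5 3 2 / 6 2 3 1 4 5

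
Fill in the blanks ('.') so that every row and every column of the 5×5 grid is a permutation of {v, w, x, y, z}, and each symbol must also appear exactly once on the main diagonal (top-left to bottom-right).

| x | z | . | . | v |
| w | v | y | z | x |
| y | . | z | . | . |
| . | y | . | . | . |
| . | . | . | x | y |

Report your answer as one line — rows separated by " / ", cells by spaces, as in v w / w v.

x z w y v / w v y z x / y x z v w / v y x w z / z w v x y

At row 1, column 3: row 1 has {v,x,z}; column 3 has {y,z}; that leaves w.
At row 1, column 4: row 1 has {v,w,x,z}; column 4 has {x,z}; that leaves y.
At row 3, column 5: row 3 has {y,z}; column 5 has {v,x,y}; that leaves w.
At row 4, column 4: row 4 has {y}; column 4 has {x,y,z}; the diagonal has {v,x,y,z}; that leaves w.
At row 4, column 5: row 4 has {w,y}; column 5 has {v,w,x,y}; that leaves z.
At row 5, column 2: row 5 has {x,y}; column 2 has {v,y,z}; that leaves w.
At row 5, column 3: row 5 has {w,x,y}; column 3 has {w,y,z}; that leaves v.
At row 3, column 2: row 3 has {w,y,z}; column 2 has {v,w,y,z}; that leaves x.
At row 3, column 4: row 3 has {w,x,y,z}; column 4 has {w,x,y,z}; that leaves v.
At row 4, column 1: row 4 has {w,y,z}; column 1 has {w,x,y}; that leaves v.
At row 4, column 3: row 4 has {v,w,y,z}; column 3 has {v,w,y,z}; that leaves x.
At row 5, column 1: row 5 has {v,w,x,y}; column 1 has {v,w,x,y}; that leaves z.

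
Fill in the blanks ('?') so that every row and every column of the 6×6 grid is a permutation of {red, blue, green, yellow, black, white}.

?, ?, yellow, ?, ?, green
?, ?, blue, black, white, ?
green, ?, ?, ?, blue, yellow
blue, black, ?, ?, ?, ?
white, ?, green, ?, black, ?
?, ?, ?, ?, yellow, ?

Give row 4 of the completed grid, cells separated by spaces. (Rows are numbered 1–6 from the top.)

blue black red yellow green white

At row 1, column 5: row 1 has {green,yellow}; column 5 has {blue,yellow,black,white}; that leaves red.
At row 2, column 6: row 2 has {blue,black,white}; column 6 has {green,yellow}; that leaves red.
At row 4, column 5: row 4 has {blue,black}; column 5 has {red,blue,yellow,black,white}; that leaves green.
At row 4, column 6: row 4 has {blue,green,black}; column 6 has {red,green,yellow}; that leaves white.
At row 5, column 6: row 5 has {green,black,white}; column 6 has {red,green,yellow,white}; that leaves blue.
At row 6, column 6: row 6 has {yellow}; column 6 has {red,blue,green,yellow,white}; that leaves black.
At row 1, column 1: row 1 has {red,green,yellow}; column 1 has {blue,green,white}; that leaves black.
At row 2, column 1: row 2 has {red,blue,black,white}; column 1 has {blue,green,black,white}; that leaves yellow.
At row 2, column 2: row 2 has {red,blue,yellow,black,white}; column 2 has {black}; that leaves green.
At row 4, column 3: row 4 has {blue,green,black,white}; column 3 has {blue,green,yellow}; that leaves red.
At row 4, column 4: row 4 has {red,blue,green,black,white}; column 4 has {black}; that leaves yellow.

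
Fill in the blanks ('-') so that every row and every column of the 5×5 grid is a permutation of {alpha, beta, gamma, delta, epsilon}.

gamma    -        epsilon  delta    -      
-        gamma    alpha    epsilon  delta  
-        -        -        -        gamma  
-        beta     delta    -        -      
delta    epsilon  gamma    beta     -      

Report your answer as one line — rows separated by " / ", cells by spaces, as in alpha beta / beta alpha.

(r1,c2): row 1 has {gamma,delta,epsilon}; column 2 has {beta,gamma,epsilon}, so it must be alpha.
(r1,c5): row 1 has {alpha,gamma,delta,epsilon}; column 5 has {gamma,delta}, so it must be beta.
(r2,c1): row 2 has {alpha,gamma,delta,epsilon}; column 1 has {gamma,delta}, so it must be beta.
(r3,c2): row 3 has {gamma}; column 2 has {alpha,beta,gamma,epsilon}, so it must be delta.
(r3,c3): row 3 has {gamma,delta}; column 3 has {alpha,gamma,delta,epsilon}, so it must be beta.
(r3,c4): row 3 has {beta,gamma,delta}; column 4 has {beta,delta,epsilon}, so it must be alpha.
(r4,c4): row 4 has {beta,delta}; column 4 has {alpha,beta,delta,epsilon}, so it must be gamma.
(r5,c5): row 5 has {beta,gamma,delta,epsilon}; column 5 has {beta,gamma,delta}, so it must be alpha.
(r3,c1): row 3 has {alpha,beta,gamma,delta}; column 1 has {beta,gamma,delta}, so it must be epsilon.
(r4,c1): row 4 has {beta,gamma,delta}; column 1 has {beta,gamma,delta,epsilon}, so it must be alpha.
(r4,c5): row 4 has {alpha,beta,gamma,delta}; column 5 has {alpha,beta,gamma,delta}, so it must be epsilon.

gamma alpha epsilon delta beta / beta gamma alpha epsilon delta / epsilon delta beta alpha gamma / alpha beta delta gamma epsilon / delta epsilon gamma beta alpha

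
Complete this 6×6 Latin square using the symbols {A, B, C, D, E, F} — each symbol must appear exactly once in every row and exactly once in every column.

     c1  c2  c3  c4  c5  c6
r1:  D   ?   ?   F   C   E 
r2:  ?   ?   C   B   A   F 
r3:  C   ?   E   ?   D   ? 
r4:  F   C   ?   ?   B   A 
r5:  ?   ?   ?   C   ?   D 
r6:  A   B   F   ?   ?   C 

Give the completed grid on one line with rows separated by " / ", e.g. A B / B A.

Cell (r1,c2): row 1 has {C,D,E,F}; column 2 has {B,C} → A.
Cell (r1,c3): row 1 has {A,C,D,E,F}; column 3 has {C,E,F} → B.
Cell (r2,c1): row 2 has {A,B,C,F}; column 1 has {A,C,D,F} → E.
Cell (r2,c2): row 2 has {A,B,C,E,F}; column 2 has {A,B,C} → D.
Cell (r3,c2): row 3 has {C,D,E}; column 2 has {A,B,C,D} → F.
Cell (r3,c4): row 3 has {C,D,E,F}; column 4 has {B,C,F} → A.
Cell (r3,c6): row 3 has {A,C,D,E,F}; column 6 has {A,C,D,E,F} → B.
Cell (r4,c3): row 4 has {A,B,C,F}; column 3 has {B,C,E,F} → D.
Cell (r4,c4): row 4 has {A,B,C,D,F}; column 4 has {A,B,C,F} → E.
Cell (r5,c1): row 5 has {C,D}; column 1 has {A,C,D,E,F} → B.
Cell (r5,c2): row 5 has {B,C,D}; column 2 has {A,B,C,D,F} → E.
Cell (r5,c3): row 5 has {B,C,D,E}; column 3 has {B,C,D,E,F} → A.
Cell (r5,c5): row 5 has {A,B,C,D,E}; column 5 has {A,B,C,D} → F.
Cell (r6,c4): row 6 has {A,B,C,F}; column 4 has {A,B,C,E,F} → D.
Cell (r6,c5): row 6 has {A,B,C,D,F}; column 5 has {A,B,C,D,F} → E.

D A B F C E / E D C B A F / C F E A D B / F C D E B A / B E A C F D / A B F D E C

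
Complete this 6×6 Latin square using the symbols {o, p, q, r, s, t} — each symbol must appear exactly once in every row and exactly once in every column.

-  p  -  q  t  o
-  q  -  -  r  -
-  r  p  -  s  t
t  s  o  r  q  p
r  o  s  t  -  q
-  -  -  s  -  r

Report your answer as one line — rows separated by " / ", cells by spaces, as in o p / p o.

(r1,c1) = s
(r1,c3) = r
(r2,c3) = t
(r2,c6) = s
(r3,c4) = o
(r5,c5) = p
(r6,c2) = t
(r6,c3) = q
(r6,c5) = o
(r2,c4) = p
(r3,c1) = q
(r6,c1) = p
(r2,c1) = o

s p r q t o / o q t p r s / q r p o s t / t s o r q p / r o s t p q / p t q s o r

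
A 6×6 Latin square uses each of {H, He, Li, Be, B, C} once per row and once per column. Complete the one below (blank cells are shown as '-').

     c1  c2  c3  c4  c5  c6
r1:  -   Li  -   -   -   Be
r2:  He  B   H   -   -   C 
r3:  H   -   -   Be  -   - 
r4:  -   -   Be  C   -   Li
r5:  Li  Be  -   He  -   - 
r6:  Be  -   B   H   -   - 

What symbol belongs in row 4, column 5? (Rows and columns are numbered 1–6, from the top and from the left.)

He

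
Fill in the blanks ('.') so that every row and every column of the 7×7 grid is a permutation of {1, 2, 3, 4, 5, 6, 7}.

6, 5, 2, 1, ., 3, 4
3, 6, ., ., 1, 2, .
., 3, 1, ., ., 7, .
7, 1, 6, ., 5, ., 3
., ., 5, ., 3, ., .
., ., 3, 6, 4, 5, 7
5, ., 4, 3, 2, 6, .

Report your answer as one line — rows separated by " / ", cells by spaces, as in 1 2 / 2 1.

6 5 2 1 7 3 4 / 3 6 7 4 1 2 5 / 4 3 1 5 6 7 2 / 7 1 6 2 5 4 3 / 2 4 5 7 3 1 6 / 1 2 3 6 4 5 7 / 5 7 4 3 2 6 1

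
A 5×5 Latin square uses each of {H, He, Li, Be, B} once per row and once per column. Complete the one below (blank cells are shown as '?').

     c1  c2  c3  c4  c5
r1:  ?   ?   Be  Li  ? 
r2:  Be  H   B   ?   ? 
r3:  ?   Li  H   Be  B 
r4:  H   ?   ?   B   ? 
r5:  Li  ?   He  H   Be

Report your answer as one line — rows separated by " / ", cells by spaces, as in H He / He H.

B He Be Li H / Be H B He Li / He Li H Be B / H Be Li B He / Li B He H Be

(r2,c4) = He
(r2,c5) = Li
(r3,c1) = He
(r4,c3) = Li
(r4,c5) = He
(r5,c2) = B
(r1,c1) = B
(r1,c2) = He
(r1,c5) = H
(r4,c2) = Be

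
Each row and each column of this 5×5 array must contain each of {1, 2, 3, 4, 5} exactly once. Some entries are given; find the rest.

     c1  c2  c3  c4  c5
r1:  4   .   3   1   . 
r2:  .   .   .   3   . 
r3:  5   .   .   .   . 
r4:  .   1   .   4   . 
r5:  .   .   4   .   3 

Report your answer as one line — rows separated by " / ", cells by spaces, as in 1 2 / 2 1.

4 5 3 1 2 / 2 4 5 3 1 / 5 3 1 2 4 / 3 1 2 4 5 / 1 2 4 5 3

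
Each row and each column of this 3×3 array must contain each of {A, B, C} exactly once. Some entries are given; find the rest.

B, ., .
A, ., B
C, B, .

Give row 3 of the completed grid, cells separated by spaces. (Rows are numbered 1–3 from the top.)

Cell (r2,c2): row 2 has {A,B}; column 2 has {B} → C.
Cell (r3,c3): row 3 has {B,C}; column 3 has {B} → A.

C B A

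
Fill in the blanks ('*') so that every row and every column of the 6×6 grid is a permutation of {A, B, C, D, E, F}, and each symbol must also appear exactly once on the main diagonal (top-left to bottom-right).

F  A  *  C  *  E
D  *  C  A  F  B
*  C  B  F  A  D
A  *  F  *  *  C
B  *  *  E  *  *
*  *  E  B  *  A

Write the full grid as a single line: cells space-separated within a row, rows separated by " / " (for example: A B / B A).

F A D C B E / D E C A F B / E C B F A D / A B F D E C / B D A E C F / C F E B D A

row 1 has {A,C,E,F}; column 3 has {B,C,E,F} — only D is left for (r1,c3).
row 1 has {A,C,D,E,F}; column 5 has {A,F} — only B is left for (r1,c5).
row 2 has {A,B,C,D,F}; column 2 has {A,C}; the diagonal has {A,B,F} — only E is left for (r2,c2).
row 3 has {A,B,C,D,F}; column 1 has {A,B,D,F} — only E is left for (r3,c1).
row 4 has {A,C,F}; column 4 has {A,B,C,E,F}; the diagonal has {A,B,E,F} — only D is left for (r4,c4).
row 4 has {A,C,D,F}; column 5 has {A,B,F} — only E is left for (r4,c5).
row 5 has {B,E}; column 3 has {B,C,D,E,F} — only A is left for (r5,c3).
row 5 has {A,B,E}; column 5 has {A,B,E,F}; the diagonal has {A,B,D,E,F} — only C is left for (r5,c5).
row 5 has {A,B,C,E}; column 6 has {A,B,C,D,E} — only F is left for (r5,c6).
row 6 has {A,B,E}; column 1 has {A,B,D,E,F} — only C is left for (r6,c1).
row 6 has {A,B,C,E}; column 5 has {A,B,C,E,F} — only D is left for (r6,c5).
row 4 has {A,C,D,E,F}; column 2 has {A,C,E} — only B is left for (r4,c2).
row 5 has {A,B,C,E,F}; column 2 has {A,B,C,E} — only D is left for (r5,c2).
row 6 has {A,B,C,D,E}; column 2 has {A,B,C,D,E} — only F is left for (r6,c2).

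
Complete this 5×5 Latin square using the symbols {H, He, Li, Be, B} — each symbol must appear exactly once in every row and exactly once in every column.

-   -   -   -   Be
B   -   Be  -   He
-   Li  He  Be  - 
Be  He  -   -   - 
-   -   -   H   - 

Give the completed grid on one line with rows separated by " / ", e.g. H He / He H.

Li B H He Be / B H Be Li He / H Li He Be B / Be He Li B H / He Be B H Li

(r2,c2) = H
(r2,c4) = Li
(r3,c1) = H
(r3,c5) = B
(r4,c4) = B
(r5,c5) = Li
(r1,c2) = B
(r1,c4) = He
(r4,c5) = H
(r5,c1) = He
(r5,c2) = Be
(r5,c3) = B
(r1,c1) = Li
(r1,c3) = H
(r4,c3) = Li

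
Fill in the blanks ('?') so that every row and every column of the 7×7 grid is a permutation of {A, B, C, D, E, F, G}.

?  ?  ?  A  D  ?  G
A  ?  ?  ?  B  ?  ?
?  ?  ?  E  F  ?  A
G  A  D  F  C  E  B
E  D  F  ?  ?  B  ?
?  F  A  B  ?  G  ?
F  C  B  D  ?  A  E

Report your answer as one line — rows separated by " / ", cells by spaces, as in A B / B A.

B E C A D F G / A G E C B D F / D B G E F C A / G A D F C E B / E D F G A B C / C F A B E G D / F C B D G A E

(r5,c7): row 5 has {B,D,E,F}; column 7 has {A,B,E,G}, so it must be C.
(r6,c5): row 6 has {A,B,F,G}; column 5 has {B,C,D,F}, so it must be E.
(r6,c7): row 6 has {A,B,E,F,G}; column 7 has {A,B,C,E,G}, so it must be D.
(r7,c5): row 7 has {A,B,C,D,E,F}; column 5 has {B,C,D,E,F}, so it must be G.
(r2,c7): row 2 has {A,B}; column 7 has {A,B,C,D,E,G}, so it must be F.
(r5,c4): row 5 has {B,C,D,E,F}; column 4 has {A,B,D,E,F}, so it must be G.
(r5,c5): row 5 has {B,C,D,E,F,G}; column 5 has {B,C,D,E,F,G}, so it must be A.
(r6,c1): row 6 has {A,B,D,E,F,G}; column 1 has {A,E,F,G}, so it must be C.
(r1,c1): row 1 has {A,D,G}; column 1 has {A,C,E,F,G}, so it must be B.
(r1,c2): row 1 has {A,B,D,G}; column 2 has {A,C,D,F}, so it must be E.
(r1,c3): row 1 has {A,B,D,E,G}; column 3 has {A,B,D,F}, so it must be C.
(r1,c6): row 1 has {A,B,C,D,E,G}; column 6 has {A,B,E,G}, so it must be F.
(r2,c2): row 2 has {A,B,F}; column 2 has {A,C,D,E,F}, so it must be G.
(r2,c3): row 2 has {A,B,F,G}; column 3 has {A,B,C,D,F}, so it must be E.
(r2,c4): row 2 has {A,B,E,F,G}; column 4 has {A,B,D,E,F,G}, so it must be C.
(r2,c6): row 2 has {A,B,C,E,F,G}; column 6 has {A,B,E,F,G}, so it must be D.
(r3,c1): row 3 has {A,E,F}; column 1 has {A,B,C,E,F,G}, so it must be D.
(r3,c2): row 3 has {A,D,E,F}; column 2 has {A,C,D,E,F,G}, so it must be B.
(r3,c3): row 3 has {A,B,D,E,F}; column 3 has {A,B,C,D,E,F}, so it must be G.
(r3,c6): row 3 has {A,B,D,E,F,G}; column 6 has {A,B,D,E,F,G}, so it must be C.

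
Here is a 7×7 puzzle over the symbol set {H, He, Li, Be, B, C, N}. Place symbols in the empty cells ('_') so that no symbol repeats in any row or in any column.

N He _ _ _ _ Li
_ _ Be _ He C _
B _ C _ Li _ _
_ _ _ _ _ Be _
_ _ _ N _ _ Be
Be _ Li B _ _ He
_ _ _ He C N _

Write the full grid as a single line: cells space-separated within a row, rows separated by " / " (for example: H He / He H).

N He H C Be B Li / H N Be Li He C B / B H C Be Li He N / He Li N H B Be C / C B He N H Li Be / Be C Li B N H He / Li Be B He C N H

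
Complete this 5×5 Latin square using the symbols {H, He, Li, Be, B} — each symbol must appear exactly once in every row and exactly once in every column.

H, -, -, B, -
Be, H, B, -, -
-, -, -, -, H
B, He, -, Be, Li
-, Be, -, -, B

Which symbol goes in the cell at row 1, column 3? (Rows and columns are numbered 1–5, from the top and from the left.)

(r1,c2) = Li
(r2,c5) = He
(r3,c2) = B
(r4,c3) = H
(r1,c5) = Be
(r2,c4) = Li
(r3,c4) = He
(r5,c4) = H
(r1,c3) = He

He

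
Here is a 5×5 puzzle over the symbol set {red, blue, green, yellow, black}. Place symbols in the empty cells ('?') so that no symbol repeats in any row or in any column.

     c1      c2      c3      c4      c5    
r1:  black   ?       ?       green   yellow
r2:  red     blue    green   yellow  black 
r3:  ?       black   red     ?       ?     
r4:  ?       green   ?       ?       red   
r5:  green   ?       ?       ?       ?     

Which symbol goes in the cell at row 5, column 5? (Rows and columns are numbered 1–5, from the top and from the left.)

(r1,c2) = red
(r1,c3) = blue
(r3,c4) = blue
(r3,c5) = green
(r4,c4) = black
(r5,c2) = yellow
(r5,c3) = black
(r5,c4) = red
(r5,c5) = blue

blue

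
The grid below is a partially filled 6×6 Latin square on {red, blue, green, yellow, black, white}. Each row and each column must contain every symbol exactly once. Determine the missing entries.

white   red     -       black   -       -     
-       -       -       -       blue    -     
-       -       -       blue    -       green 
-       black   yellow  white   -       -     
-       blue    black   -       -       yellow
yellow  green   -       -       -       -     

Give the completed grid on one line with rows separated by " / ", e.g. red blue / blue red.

(r1,c6): row 1 has {red,black,white}; column 6 has {green,yellow}, so it must be blue.
(r4,c6): row 4 has {yellow,black,white}; column 6 has {blue,green,yellow}, so it must be red.
(r6,c4): row 6 has {green,yellow}; column 4 has {blue,black,white}, so it must be red.
(r1,c3): row 1 has {red,blue,black,white}; column 3 has {yellow,black}, so it must be green.
(r1,c5): row 1 has {red,blue,green,black,white}; column 5 has {blue}, so it must be yellow.
(r4,c5): row 4 has {red,yellow,black,white}; column 5 has {blue,yellow}, so it must be green.
(r5,c4): row 5 has {blue,yellow,black}; column 4 has {red,blue,black,white}, so it must be green.
(r2,c4): row 2 has {blue}; column 4 has {red,blue,green,black,white}, so it must be yellow.
(r4,c1): row 4 has {red,green,yellow,black,white}; column 1 has {yellow,white}, so it must be blue.
(r5,c1): row 5 has {blue,green,yellow,black}; column 1 has {blue,yellow,white}, so it must be red.
(r5,c5): row 5 has {red,blue,green,yellow,black}; column 5 has {blue,green,yellow}, so it must be white.
(r6,c5): row 6 has {red,green,yellow}; column 5 has {blue,green,yellow,white}, so it must be black.
(r6,c6): row 6 has {red,green,yellow,black}; column 6 has {red,blue,green,yellow}, so it must be white.
(r2,c2): row 2 has {blue,yellow}; column 2 has {red,blue,green,black}, so it must be white.
(r2,c3): row 2 has {blue,yellow,white}; column 3 has {green,yellow,black}, so it must be red.
(r2,c6): row 2 has {red,blue,yellow,white}; column 6 has {red,blue,green,yellow,white}, so it must be black.
(r3,c1): row 3 has {blue,green}; column 1 has {red,blue,yellow,white}, so it must be black.
(r3,c2): row 3 has {blue,green,black}; column 2 has {red,blue,green,black,white}, so it must be yellow.
(r3,c3): row 3 has {blue,green,yellow,black}; column 3 has {red,green,yellow,black}, so it must be white.
(r3,c5): row 3 has {blue,green,yellow,black,white}; column 5 has {blue,green,yellow,black,white}, so it must be red.
(r6,c3): row 6 has {red,green,yellow,black,white}; column 3 has {red,green,yellow,black,white}, so it must be blue.
(r2,c1): row 2 has {red,blue,yellow,black,white}; column 1 has {red,blue,yellow,black,white}, so it must be green.

white red green black yellow blue / green white red yellow blue black / black yellow white blue red green / blue black yellow white green red / red blue black green white yellow / yellow green blue red black white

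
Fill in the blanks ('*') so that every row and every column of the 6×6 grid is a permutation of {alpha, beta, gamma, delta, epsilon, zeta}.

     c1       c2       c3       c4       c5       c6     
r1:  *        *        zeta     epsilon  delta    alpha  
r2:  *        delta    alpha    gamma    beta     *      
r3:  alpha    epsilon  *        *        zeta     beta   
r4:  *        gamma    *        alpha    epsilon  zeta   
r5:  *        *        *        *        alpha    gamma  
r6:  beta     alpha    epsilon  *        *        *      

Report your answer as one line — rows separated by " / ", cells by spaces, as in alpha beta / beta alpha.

(r1,c1) = gamma
(r1,c2) = beta
(r2,c6) = epsilon
(r3,c4) = delta
(r4,c1) = delta
(r4,c3) = beta
(r5,c2) = zeta
(r5,c3) = delta
(r5,c4) = beta
(r6,c4) = zeta
(r6,c5) = gamma
(r6,c6) = delta
(r2,c1) = zeta
(r3,c3) = gamma
(r5,c1) = epsilon

gamma beta zeta epsilon delta alpha / zeta delta alpha gamma beta epsilon / alpha epsilon gamma delta zeta beta / delta gamma beta alpha epsilon zeta / epsilon zeta delta beta alpha gamma / beta alpha epsilon zeta gamma delta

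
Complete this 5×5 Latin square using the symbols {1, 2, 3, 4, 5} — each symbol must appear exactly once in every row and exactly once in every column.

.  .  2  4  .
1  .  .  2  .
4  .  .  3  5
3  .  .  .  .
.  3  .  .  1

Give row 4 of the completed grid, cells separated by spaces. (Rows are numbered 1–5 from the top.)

(r1,c1): row 1 has {2,4}; column 1 has {1,3,4}, so it must be 5.
(r1,c2): row 1 has {2,4,5}; column 2 has {3}, so it must be 1.
(r1,c5): row 1 has {1,2,4,5}; column 5 has {1,5}, so it must be 3.
(r2,c5): row 2 has {1,2}; column 5 has {1,3,5}, so it must be 4.
(r3,c2): row 3 has {3,4,5}; column 2 has {1,3}, so it must be 2.
(r3,c3): row 3 has {2,3,4,5}; column 3 has {2}, so it must be 1.
(r4,c5): row 4 has {3}; column 5 has {1,3,4,5}, so it must be 2.
(r5,c1): row 5 has {1,3}; column 1 has {1,3,4,5}, so it must be 2.
(r5,c4): row 5 has {1,2,3}; column 4 has {2,3,4}, so it must be 5.
(r2,c2): row 2 has {1,2,4}; column 2 has {1,2,3}, so it must be 5.
(r2,c3): row 2 has {1,2,4,5}; column 3 has {1,2}, so it must be 3.
(r4,c2): row 4 has {2,3}; column 2 has {1,2,3,5}, so it must be 4.
(r4,c3): row 4 has {2,3,4}; column 3 has {1,2,3}, so it must be 5.
(r4,c4): row 4 has {2,3,4,5}; column 4 has {2,3,4,5}, so it must be 1.

3 4 5 1 2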